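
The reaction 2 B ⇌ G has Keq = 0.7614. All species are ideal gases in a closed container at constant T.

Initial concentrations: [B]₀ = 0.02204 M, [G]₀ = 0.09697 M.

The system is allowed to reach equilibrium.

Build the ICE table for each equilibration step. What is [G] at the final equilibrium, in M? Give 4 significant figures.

[G]_eq = 0.02234 M

Q₀ = 199.6 vs Keq = 0.7614 ⇒ Q>K, reverse
Step 1:
                   B          G
  init       0.02204    0.09697
  Δ           0.1493   -0.07463
  eq          0.1713    0.02234
  solve Keq expr → x = -0.07463; check Q = 0.7614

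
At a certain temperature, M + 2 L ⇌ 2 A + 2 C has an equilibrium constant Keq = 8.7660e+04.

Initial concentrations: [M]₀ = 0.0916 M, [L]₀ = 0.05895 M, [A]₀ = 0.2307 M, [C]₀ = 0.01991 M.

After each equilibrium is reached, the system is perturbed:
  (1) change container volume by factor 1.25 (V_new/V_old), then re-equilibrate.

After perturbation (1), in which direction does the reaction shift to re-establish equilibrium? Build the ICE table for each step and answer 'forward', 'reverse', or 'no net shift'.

Q₀ = 0.06628 vs Keq = 8.7660e+04 ⇒ Q<K, forward
Step 1:
                  M         L         A         C
  Initial    0.0916   0.05895    0.2307   0.01991
  Change   -0.02932  -0.05864   0.05864   0.05864
  Equil     0.06228 3.0761e-04    0.2893   0.07855
  solve Keq expr → x = 0.02932; check Q = 8.7660e+04
Then change container volume by factor 1.25 (V_new/V_old).
Step 2:
                  M         L         A         C
  Initial   0.04982 2.4609e-04    0.2315   0.06284
  Change  -1.2918e-05 -2.5837e-05 2.5837e-05 2.5837e-05
  Equil     0.04981 2.2025e-04    0.2315   0.06287
  solve Keq expr → x = 1.2918e-05; check Q = 8.7660e+04

Direction: forward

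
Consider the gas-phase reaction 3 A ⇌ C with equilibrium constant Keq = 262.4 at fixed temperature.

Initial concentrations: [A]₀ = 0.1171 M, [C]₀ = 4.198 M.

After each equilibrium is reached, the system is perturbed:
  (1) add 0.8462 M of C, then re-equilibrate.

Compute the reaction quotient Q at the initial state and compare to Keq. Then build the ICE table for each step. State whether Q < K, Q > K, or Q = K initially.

Q₀ = 2614 vs Keq = 262.4 ⇒ Q>K, reverse
Step 1:
                   A          C
  I           0.1171      4.198
  C            0.134   -0.04466
  E           0.2511      4.153
  solve Keq expr → x = -0.04466; check Q = 262.4
Then add 0.8462 M of C.
Step 2:
                   A          C
  I           0.2511          5
  C          0.01591  -0.005305
  E            0.267      4.994
  solve Keq expr → x = -0.005305; check Q = 262.4

Q₀ = 2614; Q > K (proceeds reverse)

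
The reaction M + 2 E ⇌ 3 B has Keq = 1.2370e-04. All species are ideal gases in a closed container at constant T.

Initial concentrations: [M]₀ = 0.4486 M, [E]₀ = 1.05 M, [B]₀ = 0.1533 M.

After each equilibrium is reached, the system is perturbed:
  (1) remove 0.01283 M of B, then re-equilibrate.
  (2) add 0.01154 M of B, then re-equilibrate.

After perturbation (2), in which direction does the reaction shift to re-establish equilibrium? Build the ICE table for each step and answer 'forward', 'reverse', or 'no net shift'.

Q₀ = 0.007284 vs Keq = 1.2370e-04 ⇒ Q>K, reverse
Step 1:
                  M         E         B
  Initial    0.4486      1.05    0.1533
  Change    0.03699   0.07398    -0.111
  Equil      0.4856     1.124   0.04234
  solve Keq expr → x = -0.03699; check Q = 1.2370e-04
Then remove 0.01283 M of B.
Step 2:
                  M         E         B
  Initial    0.4856     1.124   0.02951
  Change  -0.004167 -0.008333    0.0125
  Equil      0.4814     1.116   0.04201
  solve Keq expr → x = 0.004167; check Q = 1.2370e-04
Then add 0.01154 M of B.
Step 3:
                  M         E         B
  Initial    0.4814     1.116   0.05355
  Change   0.003748  0.007495  -0.01124
  Equil      0.4852     1.123    0.0423
  solve Keq expr → x = -0.003748; check Q = 1.2370e-04

Direction: reverse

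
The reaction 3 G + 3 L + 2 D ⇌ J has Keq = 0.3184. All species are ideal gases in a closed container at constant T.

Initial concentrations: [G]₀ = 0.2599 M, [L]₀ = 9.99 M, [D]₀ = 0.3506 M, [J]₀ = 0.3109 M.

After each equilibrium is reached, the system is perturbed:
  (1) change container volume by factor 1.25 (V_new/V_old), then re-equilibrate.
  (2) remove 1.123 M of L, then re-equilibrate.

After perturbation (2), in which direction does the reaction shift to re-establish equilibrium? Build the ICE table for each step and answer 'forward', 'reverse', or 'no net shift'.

Direction: reverse

Q₀ = 0.1445 vs Keq = 0.3184 ⇒ Q<K, forward
Step 1:
                  G         L         D         J
  I          0.2599      9.99    0.3506    0.3109
  C        -0.04397  -0.04397  -0.02931   0.01466
  E          0.2159     9.946    0.3213    0.3256
  solve Keq expr → x = 0.01466; check Q = 0.3184
Then change container volume by factor 1.25 (V_new/V_old).
Step 2:
                  G         L         D         J
  I          0.1727     7.957     0.257    0.2604
  C         0.07476   0.07476   0.04984  -0.02492
  E          0.2475     8.032    0.3069    0.2355
  solve Keq expr → x = -0.02492; check Q = 0.3184
Then remove 1.123 M of L.
Step 3:
                  G         L         D         J
  I          0.2475     6.909    0.3069    0.2355
  C         0.02562   0.02562   0.01708  -0.00854
  E          0.2731     6.934    0.3239     0.227
  solve Keq expr → x = -0.00854; check Q = 0.3184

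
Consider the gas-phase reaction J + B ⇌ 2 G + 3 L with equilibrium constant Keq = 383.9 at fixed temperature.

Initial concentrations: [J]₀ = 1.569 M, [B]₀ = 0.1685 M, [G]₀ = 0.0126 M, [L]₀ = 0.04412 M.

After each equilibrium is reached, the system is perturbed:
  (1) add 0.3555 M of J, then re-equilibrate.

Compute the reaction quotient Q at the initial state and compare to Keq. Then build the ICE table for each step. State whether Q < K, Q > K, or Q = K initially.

Q₀ = 5.1573e-08; Q < K (proceeds forward)

Q₀ = 5.1573e-08 vs Keq = 383.9 ⇒ Q<K, forward
Step 1:
                  J         B         G         L
  init        1.569    0.1685    0.0126   0.04412
  Δ         -0.1685   -0.1685    0.3369    0.5054
  eq          1.401 3.7702e-05    0.3495    0.5495
  solve Keq expr → x = 0.1685; check Q = 383.9
Then add 0.3555 M of J.
Step 2:
                  J         B         G         L
  init        1.756 3.7702e-05    0.3495    0.5495
  Δ       -7.6260e-06 -7.6260e-06 1.5252e-05 2.2878e-05
  eq          1.756 3.0076e-05    0.3495    0.5495
  solve Keq expr → x = 7.6260e-06; check Q = 383.9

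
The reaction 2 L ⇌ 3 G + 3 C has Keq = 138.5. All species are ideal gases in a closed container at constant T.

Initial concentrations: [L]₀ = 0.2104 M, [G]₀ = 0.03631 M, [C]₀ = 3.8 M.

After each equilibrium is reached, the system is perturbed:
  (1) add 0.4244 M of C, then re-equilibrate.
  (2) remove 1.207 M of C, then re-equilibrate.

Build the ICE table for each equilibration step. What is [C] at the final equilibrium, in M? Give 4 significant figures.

[C]_eq = 3.237 M

Q₀ = 0.05934 vs Keq = 138.5 ⇒ Q<K, forward
Step 1:
                  L         G         C
  Initial    0.2104   0.03631       3.8
  Change    -0.1328    0.1991    0.1991
  Equil     0.07764    0.2355     3.999
  solve Keq expr → x = 0.06638; check Q = 138.5
Then add 0.4244 M of C.
Step 2:
                  L         G         C
  Initial   0.07764    0.2355     4.424
  Change   0.006685  -0.01003  -0.01003
  Equil     0.08432    0.2254     4.414
  solve Keq expr → x = -0.003343; check Q = 138.5
Then remove 1.207 M of C.
Step 3:
                  L         G         C
  Initial   0.08432    0.2254     3.207
  Change   -0.02028   0.03043   0.03043
  Equil     0.06404    0.2558     3.237
  solve Keq expr → x = 0.01014; check Q = 138.5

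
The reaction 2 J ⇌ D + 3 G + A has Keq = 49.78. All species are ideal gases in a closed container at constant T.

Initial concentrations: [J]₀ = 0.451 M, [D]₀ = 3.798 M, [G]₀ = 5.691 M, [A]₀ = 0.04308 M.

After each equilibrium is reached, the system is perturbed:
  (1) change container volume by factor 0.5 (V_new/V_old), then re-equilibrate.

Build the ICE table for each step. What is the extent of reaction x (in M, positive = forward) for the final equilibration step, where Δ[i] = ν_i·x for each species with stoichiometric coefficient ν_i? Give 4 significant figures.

x = -0.03178 M

Q₀ = 148.3 vs Keq = 49.78 ⇒ Q>K, reverse
Step 1:
                   J          D          G          A
  init         0.451      3.798      5.691    0.04308
  Δ          0.04896   -0.02448   -0.07344   -0.02448
  eq             0.5      3.774      5.618     0.0186
  solve Keq expr → x = -0.02448; check Q = 49.78
Then change container volume by factor 0.5 (V_new/V_old).
Step 2:
                   J          D          G          A
  init        0.9999      7.547      11.24     0.0372
  Δ          0.06356   -0.03178   -0.09535   -0.03178
  eq           1.063      7.515      11.14   0.005419
  solve Keq expr → x = -0.03178; check Q = 49.78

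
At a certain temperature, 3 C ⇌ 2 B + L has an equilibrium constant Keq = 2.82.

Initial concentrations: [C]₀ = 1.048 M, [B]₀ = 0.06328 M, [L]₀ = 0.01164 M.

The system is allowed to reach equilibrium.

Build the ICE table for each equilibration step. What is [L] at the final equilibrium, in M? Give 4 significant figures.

[L]_eq = 0.259 M

Q₀ = 4.0495e-05 vs Keq = 2.82 ⇒ Q<K, forward
Step 1:
                   C          B          L
  Initial      1.048    0.06328    0.01164
  Change     -0.7422     0.4948     0.2474
  Equil       0.3058     0.5581      0.259
  solve Keq expr → x = 0.2474; check Q = 2.82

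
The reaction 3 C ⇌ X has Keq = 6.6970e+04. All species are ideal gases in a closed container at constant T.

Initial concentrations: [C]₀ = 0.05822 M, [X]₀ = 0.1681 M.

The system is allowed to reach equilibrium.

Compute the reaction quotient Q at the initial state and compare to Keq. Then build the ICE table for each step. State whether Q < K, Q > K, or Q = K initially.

Q₀ = 851.8 vs Keq = 6.6970e+04 ⇒ Q<K, forward
Step 1:
                   C          X
  Initial    0.05822     0.1681
  Change    -0.04424    0.01475
  Equil      0.01398     0.1828
  solve Keq expr → x = 0.01475; check Q = 6.6970e+04

Q₀ = 851.8; Q < K (proceeds forward)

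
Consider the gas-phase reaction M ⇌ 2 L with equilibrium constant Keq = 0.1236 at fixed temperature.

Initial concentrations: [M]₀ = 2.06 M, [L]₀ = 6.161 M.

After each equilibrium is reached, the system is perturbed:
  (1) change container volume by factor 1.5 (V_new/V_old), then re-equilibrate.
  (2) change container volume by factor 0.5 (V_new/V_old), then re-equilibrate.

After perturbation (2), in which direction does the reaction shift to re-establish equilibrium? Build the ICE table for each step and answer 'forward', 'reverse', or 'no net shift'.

Direction: reverse

Q₀ = 18.43 vs Keq = 0.1236 ⇒ Q>K, reverse
Step 1:
                  M         L
  I            2.06     6.161
  C           2.697    -5.394
  E           4.757    0.7668
  solve Keq expr → x = -2.697; check Q = 0.1236
Then change container volume by factor 1.5 (V_new/V_old).
Step 2:
                  M         L
  I           3.171    0.5112
  C        -0.05473    0.1095
  E           3.117    0.6207
  solve Keq expr → x = 0.05473; check Q = 0.1236
Then change container volume by factor 0.5 (V_new/V_old).
Step 3:
                  M         L
  I           6.233     1.241
  C          0.1756   -0.3513
  E           6.409      0.89
  solve Keq expr → x = -0.1756; check Q = 0.1236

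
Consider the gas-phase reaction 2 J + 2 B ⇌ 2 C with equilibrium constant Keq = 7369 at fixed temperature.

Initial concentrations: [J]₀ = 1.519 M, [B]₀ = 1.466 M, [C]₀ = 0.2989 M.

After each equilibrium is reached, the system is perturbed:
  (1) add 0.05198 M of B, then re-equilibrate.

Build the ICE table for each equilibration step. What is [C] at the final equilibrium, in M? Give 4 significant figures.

Q₀ = 0.01802 vs Keq = 7369 ⇒ Q<K, forward
Step 1:
                    J           B           C
  init          1.519       1.466      0.2989
  Δ            -1.351      -1.351       1.351
  eq           0.1677      0.1147        1.65
  solve Keq expr → x = 0.6757; check Q = 7369
Then add 0.05198 M of B.
Step 2:
                    J           B           C
  init         0.1677      0.1666        1.65
  Δ          -0.02735    -0.02735     0.02735
  eq           0.1403      0.1393       1.678
  solve Keq expr → x = 0.01368; check Q = 7369

[C]_eq = 1.678 M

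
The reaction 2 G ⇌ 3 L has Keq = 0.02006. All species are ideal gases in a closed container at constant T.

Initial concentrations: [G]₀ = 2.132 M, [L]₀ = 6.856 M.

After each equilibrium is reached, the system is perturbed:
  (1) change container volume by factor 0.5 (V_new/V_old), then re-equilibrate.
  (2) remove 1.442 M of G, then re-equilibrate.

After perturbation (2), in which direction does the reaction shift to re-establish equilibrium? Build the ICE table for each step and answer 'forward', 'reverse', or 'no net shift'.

Direction: reverse

Q₀ = 70.9 vs Keq = 0.02006 ⇒ Q>K, reverse
Step 1:
                   G          L
  I            2.132      6.856
  C            3.966     -5.949
  E            6.098     0.9069
  solve Keq expr → x = -1.983; check Q = 0.02006
Then change container volume by factor 0.5 (V_new/V_old).
Step 2:
                   G          L
  I             12.2      1.814
  C           0.2371    -0.3556
  E            12.43      1.458
  solve Keq expr → x = -0.1185; check Q = 0.02006
Then remove 1.442 M of G.
Step 3:
                   G          L
  I            10.99      1.458
  C          0.07275    -0.1091
  E            11.06      1.349
  solve Keq expr → x = -0.03638; check Q = 0.02006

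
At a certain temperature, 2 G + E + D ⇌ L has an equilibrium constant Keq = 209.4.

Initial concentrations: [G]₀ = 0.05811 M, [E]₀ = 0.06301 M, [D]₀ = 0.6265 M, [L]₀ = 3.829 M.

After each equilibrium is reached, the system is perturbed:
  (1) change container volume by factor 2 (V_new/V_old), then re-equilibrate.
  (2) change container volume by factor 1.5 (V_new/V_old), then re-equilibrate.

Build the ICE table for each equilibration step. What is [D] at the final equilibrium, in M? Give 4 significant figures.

Q₀ = 2.8725e+04 vs Keq = 209.4 ⇒ Q>K, reverse
Step 1:
                    G           E           D           L
  Initial     0.05811     0.06301      0.6265       3.829
  Change       0.2789      0.1395      0.1395     -0.1395
  Equil        0.3371      0.2025       0.766        3.69
  solve Keq expr → x = -0.1395; check Q = 209.4
Then change container volume by factor 2 (V_new/V_old).
Step 2:
                    G           E           D           L
  Initial      0.1685      0.1012       0.383       1.845
  Change        0.153     0.07651     0.07651    -0.07651
  Equil        0.3215      0.1777      0.4595       1.768
  solve Keq expr → x = -0.07651; check Q = 209.4
Then change container volume by factor 1.5 (V_new/V_old).
Step 3:
                    G           E           D           L
  Initial      0.2144      0.1185      0.3063       1.179
  Change      0.09152     0.04576     0.04576    -0.04576
  Equil        0.3059      0.1643      0.3521       1.133
  solve Keq expr → x = -0.04576; check Q = 209.4

[D]_eq = 0.3521 M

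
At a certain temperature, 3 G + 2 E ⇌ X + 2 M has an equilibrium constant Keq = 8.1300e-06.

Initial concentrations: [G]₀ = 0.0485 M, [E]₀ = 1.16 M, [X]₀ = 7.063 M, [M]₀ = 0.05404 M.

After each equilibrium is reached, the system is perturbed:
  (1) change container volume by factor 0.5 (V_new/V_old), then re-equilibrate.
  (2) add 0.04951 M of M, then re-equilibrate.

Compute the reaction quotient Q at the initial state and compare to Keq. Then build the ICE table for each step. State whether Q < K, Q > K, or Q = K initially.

Q₀ = 134.4 vs Keq = 8.1300e-06 ⇒ Q>K, reverse
Step 1:
                    G           E           X           M
  init         0.0485        1.16       7.063     0.05404
  Δ           0.08097     0.05398    -0.02699    -0.05398
  eq           0.1295       1.214       7.036  6.0791e-05
  solve Keq expr → x = -0.02699; check Q = 8.1300e-06
Then change container volume by factor 0.5 (V_new/V_old).
Step 2:
                    G           E           X           M
  init         0.2589       2.428       14.07  1.2158e-04
  Δ       -1.8197e-04 -1.2131e-04  6.0657e-05  1.2131e-04
  eq           0.2588       2.428       14.07  2.4290e-04
  solve Keq expr → x = 6.0657e-05; check Q = 8.1300e-06
Then add 0.04951 M of M.
Step 3:
                    G           E           X           M
  init         0.2588       2.428       14.07     0.04975
  Δ           0.07409     0.04939     -0.0247    -0.04939
  eq           0.3328       2.477       14.05  3.6189e-04
  solve Keq expr → x = -0.0247; check Q = 8.1300e-06

Q₀ = 134.4; Q > K (proceeds reverse)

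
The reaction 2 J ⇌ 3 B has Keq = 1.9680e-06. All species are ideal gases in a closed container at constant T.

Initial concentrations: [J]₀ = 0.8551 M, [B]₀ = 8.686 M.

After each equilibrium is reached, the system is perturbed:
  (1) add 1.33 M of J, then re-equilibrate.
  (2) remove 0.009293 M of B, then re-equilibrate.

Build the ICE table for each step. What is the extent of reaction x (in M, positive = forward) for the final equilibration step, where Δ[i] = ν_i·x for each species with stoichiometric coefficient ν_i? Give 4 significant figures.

Q₀ = 896.2 vs Keq = 1.9680e-06 ⇒ Q>K, reverse
Step 1:
                  J         B
  I          0.8551     8.686
  C           5.761    -8.642
  E           6.616   0.04417
  solve Keq expr → x = -2.881; check Q = 1.9680e-06
Then add 1.33 M of J.
Step 2:
                  J         B
  I           7.946   0.04417
  C       -0.003814   0.00572
  E           7.943   0.04989
  solve Keq expr → x = 0.001907; check Q = 1.9680e-06
Then remove 0.009293 M of B.
Step 3:
                  J         B
  I           7.943   0.04059
  C       -0.006178  0.009267
  E           7.936   0.04986
  solve Keq expr → x = 0.003089; check Q = 1.9680e-06

x = 0.003089 M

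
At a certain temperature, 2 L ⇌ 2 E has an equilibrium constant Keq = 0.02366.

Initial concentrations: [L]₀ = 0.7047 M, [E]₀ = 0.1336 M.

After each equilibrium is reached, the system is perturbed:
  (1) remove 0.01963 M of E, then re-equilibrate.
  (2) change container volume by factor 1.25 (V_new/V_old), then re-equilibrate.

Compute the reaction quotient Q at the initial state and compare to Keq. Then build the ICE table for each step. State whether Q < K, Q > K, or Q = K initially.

Q₀ = 0.03594; Q > K (proceeds reverse)

Q₀ = 0.03594 vs Keq = 0.02366 ⇒ Q>K, reverse
Step 1:
                   L          E
  init        0.7047     0.1336
  Δ          0.02184   -0.02184
  eq          0.7265     0.1118
  solve Keq expr → x = -0.01092; check Q = 0.02366
Then remove 0.01963 M of E.
Step 2:
                   L          E
  init        0.7265    0.09213
  Δ         -0.01701    0.01701
  eq          0.7095     0.1091
  solve Keq expr → x = 0.008507; check Q = 0.02366
Then change container volume by factor 1.25 (V_new/V_old).
Step 3:
                   L          E
  init        0.5676    0.08731
  Δ                0          0
  eq          0.5676    0.08731
  solve Keq expr → x = 0; check Q = 0.02366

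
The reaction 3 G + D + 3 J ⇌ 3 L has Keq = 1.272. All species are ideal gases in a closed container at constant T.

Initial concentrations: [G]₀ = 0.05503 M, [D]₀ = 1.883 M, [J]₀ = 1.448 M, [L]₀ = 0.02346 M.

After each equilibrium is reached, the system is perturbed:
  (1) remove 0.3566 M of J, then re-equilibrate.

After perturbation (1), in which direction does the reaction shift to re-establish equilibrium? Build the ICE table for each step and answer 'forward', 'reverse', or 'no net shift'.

Q₀ = 0.01355 vs Keq = 1.272 ⇒ Q<K, forward
Step 1:
                  G         D         J         L
  init      0.05503     1.883     1.448   0.02346
  Δ        -0.02794 -0.009312  -0.02794   0.02794
  eq        0.02709     1.874      1.42    0.0514
  solve Keq expr → x = 0.009312; check Q = 1.272
Then remove 0.3566 M of J.
Step 2:
                  G         D         J         L
  init      0.02709     1.874     1.063    0.0514
  Δ        0.005233  0.001744  0.005233 -0.005233
  eq        0.03233     1.875     1.069   0.04616
  solve Keq expr → x = -0.001744; check Q = 1.272

Direction: reverse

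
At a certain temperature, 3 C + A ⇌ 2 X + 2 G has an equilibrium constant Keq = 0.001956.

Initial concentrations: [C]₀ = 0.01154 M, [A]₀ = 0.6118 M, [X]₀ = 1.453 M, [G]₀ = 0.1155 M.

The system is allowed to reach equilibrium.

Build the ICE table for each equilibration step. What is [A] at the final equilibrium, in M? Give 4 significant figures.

Q₀ = 2.9955e+04 vs Keq = 0.001956 ⇒ Q>K, reverse
Step 1:
                    C           A           X           G
  Initial     0.01154      0.6118       1.453      0.1155
  Change       0.1701     0.05671     -0.1134     -0.1134
  Equil        0.1817      0.6685        1.34     0.00209
  solve Keq expr → x = -0.05671; check Q = 0.001956

[A]_eq = 0.6685 M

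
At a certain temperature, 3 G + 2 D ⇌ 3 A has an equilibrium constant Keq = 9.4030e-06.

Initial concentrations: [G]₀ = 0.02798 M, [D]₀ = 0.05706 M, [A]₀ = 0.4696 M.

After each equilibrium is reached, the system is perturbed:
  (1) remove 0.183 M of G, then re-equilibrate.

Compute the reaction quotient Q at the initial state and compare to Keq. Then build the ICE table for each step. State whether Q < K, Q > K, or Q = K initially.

Q₀ = 1.4520e+06; Q > K (proceeds reverse)

Q₀ = 1.4520e+06 vs Keq = 9.4030e-06 ⇒ Q>K, reverse
Step 1:
                  G         D         A
  Initial   0.02798   0.05706    0.4696
  Change     0.4643    0.3095   -0.4643
  Equil      0.4923    0.3666  0.005322
  solve Keq expr → x = -0.1548; check Q = 9.4030e-06
Then remove 0.183 M of G.
Step 2:
                  G         D         A
  Initial    0.3093    0.3666  0.005322
  Change   0.001949    0.0013 -0.001949
  Equil      0.3112    0.3679  0.003372
  solve Keq expr → x = -6.4980e-04; check Q = 9.4030e-06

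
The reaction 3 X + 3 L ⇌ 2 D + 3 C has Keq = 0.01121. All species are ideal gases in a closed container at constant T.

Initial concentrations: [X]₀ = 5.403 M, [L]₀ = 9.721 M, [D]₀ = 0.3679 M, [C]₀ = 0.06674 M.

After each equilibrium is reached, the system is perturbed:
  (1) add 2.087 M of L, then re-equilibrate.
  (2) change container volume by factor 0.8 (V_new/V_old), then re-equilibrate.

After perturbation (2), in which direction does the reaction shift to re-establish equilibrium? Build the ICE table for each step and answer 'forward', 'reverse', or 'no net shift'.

Q₀ = 2.7770e-10 vs Keq = 0.01121 ⇒ Q<K, forward
Step 1:
                   X          L          D          C
  init         5.403      9.721     0.3679    0.06674
  Δ           -2.619     -2.619      1.746      2.619
  eq           2.784      7.102      2.114      2.686
  solve Keq expr → x = 0.8731; check Q = 0.01121
Then add 2.087 M of L.
Step 2:
                   X          L          D          C
  init         2.784      9.189      2.114      2.686
  Δ          -0.2465    -0.2465     0.1643     0.2465
  eq           2.537      8.942      2.278      2.933
  solve Keq expr → x = 0.08217; check Q = 0.01121
Then change container volume by factor 0.8 (V_new/V_old).
Step 3:
                   X          L          D          C
  init         3.172      11.18      2.848      3.666
  Δ         -0.08923   -0.08923    0.05948    0.08923
  eq           3.082      11.09      2.908      3.755
  solve Keq expr → x = 0.02974; check Q = 0.01121

Direction: forward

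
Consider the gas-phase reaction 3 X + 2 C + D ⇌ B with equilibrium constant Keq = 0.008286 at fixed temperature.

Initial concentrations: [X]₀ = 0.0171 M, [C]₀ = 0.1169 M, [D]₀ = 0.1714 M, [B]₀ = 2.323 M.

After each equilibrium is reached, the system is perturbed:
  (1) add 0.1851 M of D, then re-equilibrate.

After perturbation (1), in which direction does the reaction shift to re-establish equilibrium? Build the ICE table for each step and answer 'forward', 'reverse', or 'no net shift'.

Direction: forward

Q₀ = 1.9834e+08 vs Keq = 0.008286 ⇒ Q>K, reverse
Step 1:
                   X          C          D          B
  Initial     0.0171     0.1169     0.1714      2.323
  Change       3.048      2.032      1.016     -1.016
  Equil        3.065      2.149      1.187      1.307
  solve Keq expr → x = -1.016; check Q = 0.008286
Then add 0.1851 M of D.
Step 2:
                   X          C          D          B
  Initial      3.065      2.149      1.372      1.307
  Change     -0.0685   -0.04567   -0.02283    0.02283
  Equil        2.996      2.103       1.35       1.33
  solve Keq expr → x = 0.02283; check Q = 0.008286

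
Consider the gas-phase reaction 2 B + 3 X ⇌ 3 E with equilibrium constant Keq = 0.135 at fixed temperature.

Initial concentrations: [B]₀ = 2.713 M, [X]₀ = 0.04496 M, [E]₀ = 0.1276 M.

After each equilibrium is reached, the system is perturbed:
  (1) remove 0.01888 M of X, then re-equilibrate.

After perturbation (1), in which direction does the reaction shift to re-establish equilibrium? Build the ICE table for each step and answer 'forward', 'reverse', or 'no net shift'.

Direction: reverse

Q₀ = 3.106 vs Keq = 0.135 ⇒ Q>K, reverse
Step 1:
                   B          X          E
  Initial      2.713    0.04496     0.1276
  Change     0.02741    0.04112   -0.04112
  Equil         2.74    0.08608    0.08648
  solve Keq expr → x = -0.01371; check Q = 0.135
Then remove 0.01888 M of X.
Step 2:
                   B          X          E
  Initial       2.74     0.0672    0.08648
  Change    0.006269   0.009403  -0.009403
  Equil        2.747    0.07661    0.07707
  solve Keq expr → x = -0.003134; check Q = 0.135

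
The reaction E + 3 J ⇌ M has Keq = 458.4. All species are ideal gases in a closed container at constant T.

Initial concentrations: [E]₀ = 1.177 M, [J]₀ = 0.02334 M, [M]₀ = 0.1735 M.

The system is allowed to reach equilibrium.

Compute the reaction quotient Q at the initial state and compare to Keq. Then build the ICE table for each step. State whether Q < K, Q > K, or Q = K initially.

Q₀ = 1.1594e+04; Q > K (proceeds reverse)

Q₀ = 1.1594e+04 vs Keq = 458.4 ⇒ Q>K, reverse
Step 1:
                    E           J           M
  Initial       1.177     0.02334      0.1735
  Change      0.01432     0.04296    -0.01432
  Equil         1.191      0.0663      0.1592
  solve Keq expr → x = -0.01432; check Q = 458.4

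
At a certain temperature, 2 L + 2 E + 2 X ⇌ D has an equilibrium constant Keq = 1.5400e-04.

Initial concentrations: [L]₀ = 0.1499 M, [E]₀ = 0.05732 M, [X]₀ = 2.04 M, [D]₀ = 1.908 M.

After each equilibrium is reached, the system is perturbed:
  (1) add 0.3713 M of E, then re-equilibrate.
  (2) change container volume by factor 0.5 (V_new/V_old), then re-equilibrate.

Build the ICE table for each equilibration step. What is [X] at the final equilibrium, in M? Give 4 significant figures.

[X]_eq = 7.473 M

Q₀ = 6210 vs Keq = 1.5400e-04 ⇒ Q>K, reverse
Step 1:
                  L         E         X         D
  I          0.1499   0.05732      2.04     1.908
  C            3.04      3.04      3.04     -1.52
  E            3.19     3.097      5.08     0.388
  solve Keq expr → x = -1.52; check Q = 1.5400e-04
Then add 0.3713 M of E.
Step 2:
                  L         E         X         D
  I            3.19     3.469      5.08     0.388
  C        -0.07968  -0.07968  -0.07968   0.03984
  E            3.11     3.389         5    0.4278
  solve Keq expr → x = 0.03984; check Q = 1.5400e-04
Then change container volume by factor 0.5 (V_new/V_old).
Step 3:
                  L         E         X         D
  I           6.221     6.778        10    0.8556
  C          -2.527    -2.527    -2.527     1.264
  E           3.693     4.251     7.473     2.119
  solve Keq expr → x = 1.264; check Q = 1.5400e-04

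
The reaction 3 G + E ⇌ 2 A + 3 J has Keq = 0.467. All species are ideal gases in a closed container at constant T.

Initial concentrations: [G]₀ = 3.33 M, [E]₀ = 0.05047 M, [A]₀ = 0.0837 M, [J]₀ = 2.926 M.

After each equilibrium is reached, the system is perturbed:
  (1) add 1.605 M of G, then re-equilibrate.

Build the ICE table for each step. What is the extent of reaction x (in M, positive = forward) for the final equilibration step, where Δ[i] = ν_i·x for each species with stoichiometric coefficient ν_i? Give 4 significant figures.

x = 0.01435 M

Q₀ = 0.09417 vs Keq = 0.467 ⇒ Q<K, forward
Step 1:
                   G          E          A          J
  I             3.33    0.05047     0.0837      2.926
  C         -0.06835   -0.02278    0.04557    0.06835
  E            3.262    0.02769     0.1293      2.994
  solve Keq expr → x = 0.02278; check Q = 0.467
Then add 1.605 M of G.
Step 2:
                   G          E          A          J
  I            4.867    0.02769     0.1293      2.994
  C         -0.04304   -0.01435    0.02869    0.04304
  E            4.824    0.01334      0.158      3.037
  solve Keq expr → x = 0.01435; check Q = 0.467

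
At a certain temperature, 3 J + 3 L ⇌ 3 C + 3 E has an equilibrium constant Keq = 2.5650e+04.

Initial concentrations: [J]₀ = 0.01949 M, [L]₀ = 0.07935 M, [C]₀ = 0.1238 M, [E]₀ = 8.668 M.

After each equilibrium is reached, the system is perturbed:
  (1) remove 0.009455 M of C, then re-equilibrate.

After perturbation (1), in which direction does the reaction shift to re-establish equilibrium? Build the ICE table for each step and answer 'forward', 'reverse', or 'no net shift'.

Direction: forward

Q₀ = 3.3407e+08 vs Keq = 2.5650e+04 ⇒ Q>K, reverse
Step 1:
                    J           L           C           E
  Initial     0.01949     0.07935      0.1238       8.668
  Change      0.07432     0.07432    -0.07432    -0.07432
  Equil       0.09381      0.1537     0.04948       8.594
  solve Keq expr → x = -0.02477; check Q = 2.5650e+04
Then remove 0.009455 M of C.
Step 2:
                    J           L           C           E
  Initial     0.09381      0.1537     0.04002       8.594
  Change    -0.005147   -0.005147    0.005147    0.005147
  Equil       0.08867      0.1485     0.04517       8.599
  solve Keq expr → x = 0.001716; check Q = 2.5650e+04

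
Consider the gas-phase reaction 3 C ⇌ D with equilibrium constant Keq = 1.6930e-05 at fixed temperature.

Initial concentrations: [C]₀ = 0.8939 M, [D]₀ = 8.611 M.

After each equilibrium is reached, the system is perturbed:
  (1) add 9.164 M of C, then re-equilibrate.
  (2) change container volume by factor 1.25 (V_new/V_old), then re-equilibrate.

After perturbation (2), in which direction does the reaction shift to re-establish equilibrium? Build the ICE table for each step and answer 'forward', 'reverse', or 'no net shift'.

Q₀ = 12.06 vs Keq = 1.6930e-05 ⇒ Q>K, reverse
Step 1:
                    C           D
  Initial      0.8939       8.611
  Change        24.96      -8.319
  Equil         25.85      0.2924
  solve Keq expr → x = -8.319; check Q = 1.6930e-05
Then add 9.164 M of C.
Step 2:
                    C           D
  Initial       35.01      0.2924
  Change       -1.103      0.3677
  Equil         33.91      0.6602
  solve Keq expr → x = 0.3677; check Q = 1.6930e-05
Then change container volume by factor 1.25 (V_new/V_old).
Step 3:
                    C           D
  Initial       27.13      0.5281
  Change       0.5119     -0.1706
  Equil         27.64      0.3575
  solve Keq expr → x = -0.1706; check Q = 1.6930e-05

Direction: reverse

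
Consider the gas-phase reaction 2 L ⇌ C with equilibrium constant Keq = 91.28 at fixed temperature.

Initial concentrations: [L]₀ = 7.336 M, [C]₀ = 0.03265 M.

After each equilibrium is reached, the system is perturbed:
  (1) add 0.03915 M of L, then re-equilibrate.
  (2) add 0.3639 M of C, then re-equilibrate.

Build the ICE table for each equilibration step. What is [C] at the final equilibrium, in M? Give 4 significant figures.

Q₀ = 6.0669e-04 vs Keq = 91.28 ⇒ Q<K, forward
Step 1:
                    L           C
  Initial       7.336     0.03265
  Change       -7.137       3.569
  Equil        0.1986       3.601
  solve Keq expr → x = 3.569; check Q = 91.28
Then add 0.03915 M of L.
Step 2:
                    L           C
  Initial      0.2378       3.601
  Change     -0.03862     0.01931
  Equil        0.1992       3.621
  solve Keq expr → x = 0.01931; check Q = 91.28
Then add 0.3639 M of C.
Step 3:
                    L           C
  Initial      0.1992       3.985
  Change     0.009643   -0.004821
  Equil        0.2088        3.98
  solve Keq expr → x = -0.004821; check Q = 91.28

[C]_eq = 3.98 M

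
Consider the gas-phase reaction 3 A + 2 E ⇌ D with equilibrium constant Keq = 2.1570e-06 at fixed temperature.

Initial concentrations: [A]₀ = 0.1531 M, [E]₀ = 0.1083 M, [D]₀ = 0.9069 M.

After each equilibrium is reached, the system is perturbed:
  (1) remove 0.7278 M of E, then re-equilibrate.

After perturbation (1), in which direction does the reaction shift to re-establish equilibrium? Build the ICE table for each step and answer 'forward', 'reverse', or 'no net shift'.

Q₀ = 2.1547e+04 vs Keq = 2.1570e-06 ⇒ Q>K, reverse
Step 1:
                   A          E          D
  init        0.1531     0.1083     0.9069
  Δ             2.72      1.813    -0.9067
  eq           2.873      1.922 1.8895e-04
  solve Keq expr → x = -0.9067; check Q = 2.1570e-06
Then remove 0.7278 M of E.
Step 2:
                   A          E          D
  init         2.873      1.194 1.8895e-04
  Δ       3.4789e-04 2.3192e-04 -1.1596e-04
  eq           2.874      1.194 7.2986e-05
  solve Keq expr → x = -1.1596e-04; check Q = 2.1570e-06

Direction: reverse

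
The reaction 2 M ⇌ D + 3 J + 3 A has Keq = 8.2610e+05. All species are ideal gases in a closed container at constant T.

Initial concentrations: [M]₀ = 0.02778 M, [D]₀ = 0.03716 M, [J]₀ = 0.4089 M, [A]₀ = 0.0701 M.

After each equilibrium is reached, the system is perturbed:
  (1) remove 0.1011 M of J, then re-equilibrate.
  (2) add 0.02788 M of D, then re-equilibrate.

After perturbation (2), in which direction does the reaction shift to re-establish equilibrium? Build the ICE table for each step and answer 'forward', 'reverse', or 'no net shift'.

Direction: reverse

Q₀ = 0.001134 vs Keq = 8.2610e+05 ⇒ Q<K, forward
Step 1:
                  M         D         J         A
  init      0.02778   0.03716    0.4089    0.0701
  Δ        -0.02778   0.01389   0.04167   0.04167
  eq      2.8092e-06   0.05105    0.4506    0.1118
  solve Keq expr → x = 0.01389; check Q = 8.2610e+05
Then remove 0.1011 M of J.
Step 2:
                  M         D         J         A
  init    2.8092e-06   0.05105    0.3495    0.1118
  Δ       -8.9023e-07 4.4512e-07 1.3353e-06 1.3353e-06
  eq      1.9189e-06   0.05105    0.3495    0.1118
  solve Keq expr → x = 4.4512e-07; check Q = 8.2610e+05
Then add 0.02788 M of D.
Step 3:
                  M         D         J         A
  init    1.9189e-06   0.07893    0.3495    0.1118
  Δ       4.6711e-07 -2.3355e-07 -7.0066e-07 -7.0066e-07
  eq      2.3860e-06   0.07893    0.3495    0.1118
  solve Keq expr → x = -2.3355e-07; check Q = 8.2610e+05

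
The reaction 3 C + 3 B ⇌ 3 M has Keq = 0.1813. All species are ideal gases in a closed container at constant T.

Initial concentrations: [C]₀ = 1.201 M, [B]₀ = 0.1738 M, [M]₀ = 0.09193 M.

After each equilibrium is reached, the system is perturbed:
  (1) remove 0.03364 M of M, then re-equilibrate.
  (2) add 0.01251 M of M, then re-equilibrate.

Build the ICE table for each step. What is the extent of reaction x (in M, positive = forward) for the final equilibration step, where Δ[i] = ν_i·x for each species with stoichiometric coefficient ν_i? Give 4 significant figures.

x = -0.002392 M

Q₀ = 0.08543 vs Keq = 0.1813 ⇒ Q<K, forward
Step 1:
                    C           B           M
  init          1.201      0.1738     0.09193
  Δ          -0.01481    -0.01481     0.01481
  eq            1.186       0.159      0.1067
  solve Keq expr → x = 0.004936; check Q = 0.1813
Then remove 0.03364 M of M.
Step 2:
                    C           B           M
  init          1.186       0.159      0.0731
  Δ          -0.01922    -0.01922     0.01922
  eq            1.167      0.1398     0.09232
  solve Keq expr → x = 0.006406; check Q = 0.1813
Then add 0.01251 M of M.
Step 3:
                    C           B           M
  init          1.167      0.1398      0.1048
  Δ          0.007175    0.007175   -0.007175
  eq            1.174      0.1469     0.09765
  solve Keq expr → x = -0.002392; check Q = 0.1813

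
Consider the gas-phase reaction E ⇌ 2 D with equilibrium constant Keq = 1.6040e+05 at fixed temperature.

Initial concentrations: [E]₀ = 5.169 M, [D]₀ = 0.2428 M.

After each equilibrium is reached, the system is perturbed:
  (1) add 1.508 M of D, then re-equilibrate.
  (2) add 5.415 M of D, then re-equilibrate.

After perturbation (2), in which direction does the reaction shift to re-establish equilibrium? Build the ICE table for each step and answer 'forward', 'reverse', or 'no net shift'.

Q₀ = 0.0114 vs Keq = 1.6040e+05 ⇒ Q<K, forward
Step 1:
                   E          D
  I            5.169     0.2428
  C           -5.168      10.34
  E       6.9778e-04      10.58
  solve Keq expr → x = 5.168; check Q = 1.6040e+05
Then add 1.508 M of D.
Step 2:
                   E          D
  I       6.9778e-04      12.09
  C       2.1304e-04 -4.2608e-04
  E       9.1082e-04      12.09
  solve Keq expr → x = -2.1304e-04; check Q = 1.6040e+05
Then add 5.415 M of D.
Step 3:
                   E          D
  I       9.1082e-04       17.5
  C       9.9847e-04  -0.001997
  E         0.001909       17.5
  solve Keq expr → x = -9.9847e-04; check Q = 1.6040e+05

Direction: reverse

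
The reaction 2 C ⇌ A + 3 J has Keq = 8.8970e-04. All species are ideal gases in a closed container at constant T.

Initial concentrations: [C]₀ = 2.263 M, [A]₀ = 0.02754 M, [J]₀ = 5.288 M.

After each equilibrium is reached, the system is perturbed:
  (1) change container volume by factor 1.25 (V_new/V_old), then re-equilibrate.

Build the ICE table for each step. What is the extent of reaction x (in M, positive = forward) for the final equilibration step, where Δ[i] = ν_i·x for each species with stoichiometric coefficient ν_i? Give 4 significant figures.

Q₀ = 0.7952 vs Keq = 8.8970e-04 ⇒ Q>K, reverse
Step 1:
                   C          A          J
  init         2.263    0.02754      5.288
  Δ          0.05501   -0.02751   -0.08252
  eq           2.318 3.3892e-05      5.205
  solve Keq expr → x = -0.02751; check Q = 8.8970e-04
Then change container volume by factor 1.25 (V_new/V_old).
Step 2:
                   C          A          J
  init         1.854 2.7113e-05      4.164
  Δ       -3.0497e-05 1.5248e-05 4.5745e-05
  eq           1.854 4.2362e-05      4.164
  solve Keq expr → x = 1.5248e-05; check Q = 8.8970e-04

x = 1.5248e-05 M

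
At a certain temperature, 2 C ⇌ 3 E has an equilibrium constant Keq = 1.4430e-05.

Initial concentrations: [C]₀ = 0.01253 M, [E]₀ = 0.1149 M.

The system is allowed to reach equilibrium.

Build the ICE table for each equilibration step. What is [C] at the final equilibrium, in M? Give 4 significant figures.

[C]_eq = 0.08597 M

Q₀ = 9.662 vs Keq = 1.4430e-05 ⇒ Q>K, reverse
Step 1:
                    C           E
  I           0.01253      0.1149
  C           0.07344     -0.1102
  E           0.08597    0.004742
  solve Keq expr → x = -0.03672; check Q = 1.4430e-05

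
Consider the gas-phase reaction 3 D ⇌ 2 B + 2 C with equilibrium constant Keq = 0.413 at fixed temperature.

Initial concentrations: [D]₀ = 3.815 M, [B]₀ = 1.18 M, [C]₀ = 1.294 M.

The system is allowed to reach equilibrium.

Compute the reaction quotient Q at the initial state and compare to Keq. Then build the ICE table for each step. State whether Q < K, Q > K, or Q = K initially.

Q₀ = 0.04199 vs Keq = 0.413 ⇒ Q<K, forward
Step 1:
                    D           B           C
  init          3.815        1.18       1.294
  Δ           -0.8576      0.5718      0.5718
  eq            2.957       1.752       1.866
  solve Keq expr → x = 0.2859; check Q = 0.413

Q₀ = 0.04199; Q < K (proceeds forward)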